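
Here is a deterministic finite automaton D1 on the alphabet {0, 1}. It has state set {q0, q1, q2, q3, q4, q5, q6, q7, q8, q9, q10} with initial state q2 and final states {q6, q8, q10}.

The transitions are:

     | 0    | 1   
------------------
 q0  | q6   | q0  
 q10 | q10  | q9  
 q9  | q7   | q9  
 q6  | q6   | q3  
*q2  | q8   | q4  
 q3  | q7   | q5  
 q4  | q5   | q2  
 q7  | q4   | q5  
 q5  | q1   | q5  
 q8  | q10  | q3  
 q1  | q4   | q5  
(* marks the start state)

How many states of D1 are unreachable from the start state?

Starting at q2 and following transitions, the reachable set is {q1, q2, q3, q4, q5, q7, q8, q9, q10}. That leaves q0, q6 unreachable — 2 in total.

2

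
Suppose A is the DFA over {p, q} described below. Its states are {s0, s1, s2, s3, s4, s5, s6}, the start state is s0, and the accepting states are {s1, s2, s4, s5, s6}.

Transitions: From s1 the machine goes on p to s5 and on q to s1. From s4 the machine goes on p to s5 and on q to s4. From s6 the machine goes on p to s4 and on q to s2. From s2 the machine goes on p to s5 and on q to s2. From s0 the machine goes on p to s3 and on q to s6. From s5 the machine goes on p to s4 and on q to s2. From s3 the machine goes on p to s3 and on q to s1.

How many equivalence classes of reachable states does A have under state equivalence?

2

Every state is reachable, so we keep all 7.
Initial partition by acceptance: {s1,s2,s4,s5,s6} | {s0,s3}.
Stable partition: {s1,s2,s4,s5,s6} | {s0,s3} — 2 equivalence classes.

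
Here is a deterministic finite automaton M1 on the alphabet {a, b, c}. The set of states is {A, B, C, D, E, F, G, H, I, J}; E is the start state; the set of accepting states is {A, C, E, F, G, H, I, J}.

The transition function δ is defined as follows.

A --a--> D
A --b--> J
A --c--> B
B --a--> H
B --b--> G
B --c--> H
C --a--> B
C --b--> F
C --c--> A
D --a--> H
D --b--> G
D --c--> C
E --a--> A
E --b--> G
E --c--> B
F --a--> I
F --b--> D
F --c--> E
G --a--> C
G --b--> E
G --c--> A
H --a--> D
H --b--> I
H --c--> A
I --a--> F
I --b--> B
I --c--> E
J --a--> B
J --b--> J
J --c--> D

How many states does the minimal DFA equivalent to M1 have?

6

All states are reachable from the start state.
Initial partition by acceptance: {A,C,E,F,G,H,I,J} | {B,D}.
Refine {A,C,E,F,G,H,I,J} on symbol a: members go to different blocks, giving {A,C,H,J} and {E,F,G,I}.
On input b, block {A,C,H,J} splits into {A,J} and {C,H}.
Split {E,F,G,I} by δ(·,a) → {F,I} and {E} and {G}.
Stable partition: {A,J} | {B,D} | {F,I} | {C,H} | {E} | {G} — 6 equivalence classes.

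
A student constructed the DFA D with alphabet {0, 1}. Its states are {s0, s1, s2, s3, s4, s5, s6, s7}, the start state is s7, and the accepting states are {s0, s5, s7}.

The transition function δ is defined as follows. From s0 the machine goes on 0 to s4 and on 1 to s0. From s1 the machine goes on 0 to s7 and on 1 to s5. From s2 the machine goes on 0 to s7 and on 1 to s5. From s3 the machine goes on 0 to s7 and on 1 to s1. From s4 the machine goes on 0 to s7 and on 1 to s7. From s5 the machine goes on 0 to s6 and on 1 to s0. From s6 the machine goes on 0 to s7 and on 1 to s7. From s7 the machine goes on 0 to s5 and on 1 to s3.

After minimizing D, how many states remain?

5

First remove the unreachable states {s2}; 7 states remain.
P0 = {s0,s5,s7} | {s1,s3,s4,s6}.
On input 0, block {s0,s5,s7} splits into {s0,s5} and {s7}.
On input 1, block {s1,s3,s4,s6} splits into {s4,s6} and {s1} and {s3}.
No further refinement is possible. Final partition (5 blocks): {s0,s5} | {s4,s6} | {s7} | {s1} | {s3}.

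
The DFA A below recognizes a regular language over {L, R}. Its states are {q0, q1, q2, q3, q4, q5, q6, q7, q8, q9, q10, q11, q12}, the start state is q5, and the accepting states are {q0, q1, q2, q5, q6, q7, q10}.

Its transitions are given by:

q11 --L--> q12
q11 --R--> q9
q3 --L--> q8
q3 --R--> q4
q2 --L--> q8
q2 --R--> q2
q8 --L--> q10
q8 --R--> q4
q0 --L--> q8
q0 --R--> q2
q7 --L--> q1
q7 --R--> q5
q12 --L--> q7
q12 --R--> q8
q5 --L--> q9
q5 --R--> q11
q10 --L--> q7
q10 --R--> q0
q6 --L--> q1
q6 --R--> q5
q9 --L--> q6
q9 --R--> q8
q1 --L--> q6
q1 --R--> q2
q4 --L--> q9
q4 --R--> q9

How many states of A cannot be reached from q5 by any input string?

BFS from q5 reaches {q0, q1, q2, q4, q5, q6, q7, q8, q9, q10, q11, q12}; the 1 state(s) q3 are never visited.

1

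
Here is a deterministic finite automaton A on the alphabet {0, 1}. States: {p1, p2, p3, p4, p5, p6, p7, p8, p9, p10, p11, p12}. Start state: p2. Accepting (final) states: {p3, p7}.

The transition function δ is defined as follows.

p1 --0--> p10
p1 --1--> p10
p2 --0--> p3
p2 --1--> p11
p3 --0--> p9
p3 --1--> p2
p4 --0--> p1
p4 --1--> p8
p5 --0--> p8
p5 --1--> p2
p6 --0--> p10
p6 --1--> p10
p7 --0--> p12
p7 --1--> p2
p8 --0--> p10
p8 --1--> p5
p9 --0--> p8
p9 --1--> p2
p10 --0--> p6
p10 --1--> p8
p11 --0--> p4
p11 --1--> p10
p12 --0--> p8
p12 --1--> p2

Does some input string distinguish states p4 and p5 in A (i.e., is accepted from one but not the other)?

Yes

States {p7,p12} cannot be reached from the start state, so discard them.
Initial partition by acceptance: {p3} | {p1,p2,p4,p5,p6,p8,p9,p10,p11}.
Split {p1,p2,p4,p5,p6,p8,p9,p10,p11} by δ(·,0) → {p1,p4,p5,p6,p8,p9,p10,p11} and {p2}.
Split {p1,p4,p5,p6,p8,p9,p10,p11} by δ(·,1) → {p1,p4,p6,p8,p10,p11} and {p5,p9}.
On input 1, block {p1,p4,p6,p8,p10,p11} splits into {p1,p4,p6,p10,p11} and {p8}.
Refine {p1,p4,p6,p10,p11} on symbol 1: members go to different blocks, giving {p1,p6,p11} and {p4,p10}.
The partition is now stable with 6 blocks: {p3} | {p1,p6,p11} | {p2} | {p5,p9} | {p8} | {p4,p10}.
p4 and p5 end up in different blocks, so they are distinguishable. For instance, the string '10' is accepted from only p5.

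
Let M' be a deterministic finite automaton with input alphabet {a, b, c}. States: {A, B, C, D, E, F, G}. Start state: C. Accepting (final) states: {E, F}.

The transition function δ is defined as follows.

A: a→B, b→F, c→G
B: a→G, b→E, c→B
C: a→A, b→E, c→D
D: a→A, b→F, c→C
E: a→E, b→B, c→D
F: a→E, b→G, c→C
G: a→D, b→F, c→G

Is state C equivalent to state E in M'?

Start with accepting vs non-accepting: {E,F} | {A,B,C,D,G}.
The partition is now stable with 2 blocks: {E,F} | {A,B,C,D,G}.
C and E end up in different blocks, so they are distinguishable. For instance, the string 'ε' is accepted from only E.

No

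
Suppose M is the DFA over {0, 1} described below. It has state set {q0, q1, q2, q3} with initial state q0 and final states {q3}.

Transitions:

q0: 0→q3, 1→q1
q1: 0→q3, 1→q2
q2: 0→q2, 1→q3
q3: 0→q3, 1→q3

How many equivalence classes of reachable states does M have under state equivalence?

4

P0 = {q3} | {q0,q1,q2}.
Refine {q0,q1,q2} on symbol 0: members go to different blocks, giving {q0,q1} and {q2}.
On input 1, block {q0,q1} splits into {q0} and {q1}.
Stable partition: {q3} | {q0} | {q2} | {q1} — 4 equivalence classes.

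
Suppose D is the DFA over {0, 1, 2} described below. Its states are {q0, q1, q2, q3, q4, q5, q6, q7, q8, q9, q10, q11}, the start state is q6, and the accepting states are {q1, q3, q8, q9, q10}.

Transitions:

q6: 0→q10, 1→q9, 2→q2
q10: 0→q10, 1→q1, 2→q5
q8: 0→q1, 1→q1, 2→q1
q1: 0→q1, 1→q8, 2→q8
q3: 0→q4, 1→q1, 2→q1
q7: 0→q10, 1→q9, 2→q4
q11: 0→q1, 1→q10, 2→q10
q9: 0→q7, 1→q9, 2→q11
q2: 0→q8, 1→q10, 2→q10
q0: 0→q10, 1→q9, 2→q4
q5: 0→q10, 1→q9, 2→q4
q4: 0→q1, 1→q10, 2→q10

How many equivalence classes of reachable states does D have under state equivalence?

5

States {q0,q3} cannot be reached from the start state, so discard them.
Start with accepting vs non-accepting: {q1,q8,q9,q10} | {q2,q4,q5,q6,q7,q11}.
Split {q1,q8,q9,q10} by δ(·,0) → {q1,q8,q10} and {q9}.
On input 2, block {q1,q8,q10} splits into {q1,q8} and {q10}.
On input 0, block {q2,q4,q5,q6,q7,q11} splits into {q2,q4,q11} and {q5,q6,q7}.
The partition is now stable with 5 blocks: {q1,q8} | {q2,q4,q11} | {q9} | {q10} | {q5,q6,q7}.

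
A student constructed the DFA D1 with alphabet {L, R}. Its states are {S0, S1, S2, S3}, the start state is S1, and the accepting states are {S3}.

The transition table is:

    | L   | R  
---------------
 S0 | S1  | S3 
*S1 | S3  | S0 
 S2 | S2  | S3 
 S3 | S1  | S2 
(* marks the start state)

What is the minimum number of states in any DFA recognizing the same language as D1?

Initial partition by acceptance: {S3} | {S0,S1,S2}.
Refine {S0,S1,S2} on symbol L: members go to different blocks, giving {S0,S2} and {S1}.
On input L, block {S0,S2} splits into {S0} and {S2}.
Stable partition: {S3} | {S0} | {S1} | {S2} — 4 equivalence classes.

4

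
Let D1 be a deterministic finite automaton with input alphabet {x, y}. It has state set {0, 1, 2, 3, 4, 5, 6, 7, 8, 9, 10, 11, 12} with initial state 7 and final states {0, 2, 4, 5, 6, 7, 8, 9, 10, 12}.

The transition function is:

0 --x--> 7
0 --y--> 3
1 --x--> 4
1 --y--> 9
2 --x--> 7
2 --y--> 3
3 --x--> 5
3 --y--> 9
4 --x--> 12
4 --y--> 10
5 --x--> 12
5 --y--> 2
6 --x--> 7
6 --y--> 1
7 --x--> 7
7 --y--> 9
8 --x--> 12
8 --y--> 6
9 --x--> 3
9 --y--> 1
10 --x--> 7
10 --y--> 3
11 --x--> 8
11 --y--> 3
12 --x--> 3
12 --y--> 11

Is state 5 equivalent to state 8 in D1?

States {0} cannot be reached from the start state, so discard them.
Start with accepting vs non-accepting: {2,4,5,6,7,8,9,10,12} | {1,3,11}.
Refine {2,4,5,6,7,8,9,10,12} on symbol x: members go to different blocks, giving {2,4,5,6,7,8,10} and {9,12}.
Split {2,4,5,6,7,8,10} by δ(·,x) → {2,6,7,10} and {4,5,8}.
Split {2,6,7,10} by δ(·,y) → {2,6,10} and {7}.
Split {1,3,11} by δ(·,y) → {1,3} and {11}.
Refine {9,12} on symbol y: members go to different blocks, giving {9} and {12}.
The partition is now stable with 7 blocks: {2,6,10} | {1,3} | {9} | {4,5,8} | {7} | {11} | {12}.
5 and 8 lie in the same block of the stable partition, so they are equivalent — no string distinguishes them.

Yes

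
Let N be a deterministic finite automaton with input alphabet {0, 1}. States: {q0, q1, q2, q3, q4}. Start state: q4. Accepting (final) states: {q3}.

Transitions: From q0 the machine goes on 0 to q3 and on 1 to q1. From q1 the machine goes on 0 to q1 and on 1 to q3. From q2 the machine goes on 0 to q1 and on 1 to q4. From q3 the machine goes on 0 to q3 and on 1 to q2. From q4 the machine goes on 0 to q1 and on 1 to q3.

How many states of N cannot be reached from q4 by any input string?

No path from q4 leads to q0; the other 4 states are all reachable.

1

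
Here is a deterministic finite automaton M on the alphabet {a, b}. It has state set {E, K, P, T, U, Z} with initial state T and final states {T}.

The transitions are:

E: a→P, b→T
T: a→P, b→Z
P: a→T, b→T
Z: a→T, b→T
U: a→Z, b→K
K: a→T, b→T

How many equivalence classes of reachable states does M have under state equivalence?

First remove the unreachable states {E,K,U}; 3 states remain.
Start with accepting vs non-accepting: {T} | {P,Z}.
Stable partition: {T} | {P,Z} — 2 equivalence classes.

2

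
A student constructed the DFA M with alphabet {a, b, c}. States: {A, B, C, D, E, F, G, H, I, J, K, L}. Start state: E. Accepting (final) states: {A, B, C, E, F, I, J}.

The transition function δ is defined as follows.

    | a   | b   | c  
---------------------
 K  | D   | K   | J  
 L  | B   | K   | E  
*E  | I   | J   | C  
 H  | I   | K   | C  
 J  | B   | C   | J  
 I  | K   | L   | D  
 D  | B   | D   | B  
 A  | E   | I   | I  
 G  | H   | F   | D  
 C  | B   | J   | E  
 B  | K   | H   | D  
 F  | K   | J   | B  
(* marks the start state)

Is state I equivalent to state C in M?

States {A,F,G} cannot be reached from the start state, so discard them.
Start with accepting vs non-accepting: {B,C,E,I,J} | {D,H,K,L}.
On input a, block {B,C,E,I,J} splits into {C,E,J} and {B,I}.
Split {D,H,K,L} by δ(·,a) → {D,H,L} and {K}.
Refine {D,H,L} on symbol b: members go to different blocks, giving {H,L} and {D}.
Stable partition: {C,E,J} | {H,L} | {B,I} | {K} | {D} — 5 equivalence classes.
I and C end up in different blocks, so they are distinguishable. For instance, the string 'a' is accepted from only C.

No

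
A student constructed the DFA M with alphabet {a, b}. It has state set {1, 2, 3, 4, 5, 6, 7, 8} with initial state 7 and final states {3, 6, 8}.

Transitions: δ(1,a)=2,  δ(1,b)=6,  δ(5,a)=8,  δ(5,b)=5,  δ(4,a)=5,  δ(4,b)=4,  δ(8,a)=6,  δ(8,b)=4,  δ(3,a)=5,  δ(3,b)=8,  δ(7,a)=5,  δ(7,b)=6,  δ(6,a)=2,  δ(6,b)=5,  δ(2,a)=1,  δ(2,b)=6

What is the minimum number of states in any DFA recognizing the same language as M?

6

Reachable states from the start: {1,2,4,5,6,7,8}. Unreachable: {3} — drop them.
Start with accepting vs non-accepting: {6,8} | {1,2,4,5,7}.
Refine {6,8} on symbol a: members go to different blocks, giving {6} and {8}.
On input a, block {1,2,4,5,7} splits into {1,2,4,7} and {5}.
Split {1,2,4,7} by δ(·,a) → {1,2} and {4,7}.
Split {4,7} by δ(·,b) → {4} and {7}.
The partition is now stable with 6 blocks: {6} | {1,2} | {8} | {5} | {4} | {7}.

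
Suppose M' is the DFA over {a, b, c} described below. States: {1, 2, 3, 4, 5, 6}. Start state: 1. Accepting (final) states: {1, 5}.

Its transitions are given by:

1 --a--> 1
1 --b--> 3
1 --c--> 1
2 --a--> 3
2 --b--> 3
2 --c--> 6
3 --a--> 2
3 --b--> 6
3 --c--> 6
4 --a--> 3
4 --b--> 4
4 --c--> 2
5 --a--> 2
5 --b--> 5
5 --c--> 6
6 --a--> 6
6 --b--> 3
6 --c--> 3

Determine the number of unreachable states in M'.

Starting at 1 and following transitions, the reachable set is {1, 2, 3, 6}. That leaves 4, 5 unreachable — 2 in total.

2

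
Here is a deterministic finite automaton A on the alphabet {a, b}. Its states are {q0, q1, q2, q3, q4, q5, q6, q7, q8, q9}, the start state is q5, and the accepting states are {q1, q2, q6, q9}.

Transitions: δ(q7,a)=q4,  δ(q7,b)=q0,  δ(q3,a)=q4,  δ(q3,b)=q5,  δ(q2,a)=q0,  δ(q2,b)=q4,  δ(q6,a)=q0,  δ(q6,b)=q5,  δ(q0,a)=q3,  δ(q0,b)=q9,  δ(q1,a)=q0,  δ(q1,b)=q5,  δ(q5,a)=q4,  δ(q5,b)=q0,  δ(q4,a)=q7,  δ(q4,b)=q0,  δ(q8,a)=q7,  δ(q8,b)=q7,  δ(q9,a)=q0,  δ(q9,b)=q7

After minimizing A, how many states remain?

Reachable states from the start: {q0,q3,q4,q5,q7,q9}. Unreachable: {q1,q2,q6,q8} — drop them.
Start with accepting vs non-accepting: {q9} | {q0,q3,q4,q5,q7}.
On input b, block {q0,q3,q4,q5,q7} splits into {q3,q4,q5,q7} and {q0}.
Refine {q3,q4,q5,q7} on symbol b: members go to different blocks, giving {q4,q5,q7} and {q3}.
No further refinement is possible. Final partition (4 blocks): {q9} | {q4,q5,q7} | {q0} | {q3}.

4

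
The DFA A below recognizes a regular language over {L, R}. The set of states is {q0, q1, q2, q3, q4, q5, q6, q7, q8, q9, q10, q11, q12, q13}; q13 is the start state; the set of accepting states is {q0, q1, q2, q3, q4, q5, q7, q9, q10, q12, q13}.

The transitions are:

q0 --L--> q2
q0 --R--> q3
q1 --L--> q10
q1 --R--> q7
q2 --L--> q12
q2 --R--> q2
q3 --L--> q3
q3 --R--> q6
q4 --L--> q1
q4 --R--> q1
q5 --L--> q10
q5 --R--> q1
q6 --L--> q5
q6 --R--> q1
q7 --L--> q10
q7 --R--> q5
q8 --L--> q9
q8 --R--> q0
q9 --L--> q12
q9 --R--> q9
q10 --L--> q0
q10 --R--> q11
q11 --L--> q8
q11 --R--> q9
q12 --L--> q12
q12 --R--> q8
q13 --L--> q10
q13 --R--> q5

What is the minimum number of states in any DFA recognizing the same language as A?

First remove the unreachable states {q4}; 13 states remain.
Initial partition by acceptance: {q0,q1,q2,q3,q5,q7,q9,q10,q12,q13} | {q6,q8,q11}.
On input R, block {q0,q1,q2,q3,q5,q7,q9,q10,q12,q13} splits into {q0,q1,q2,q5,q7,q9,q13} and {q3,q10,q12}.
On input L, block {q0,q1,q2,q5,q7,q9,q13} splits into {q1,q2,q5,q7,q9,q13} and {q0}.
On input L, block {q6,q8,q11} splits into {q6,q8} and {q11}.
Refine {q6,q8} on symbol R: members go to different blocks, giving {q6} and {q8}.
Refine {q3,q10,q12} on symbol L: members go to different blocks, giving {q3,q12} and {q10}.
Split {q1,q2,q5,q7,q9,q13} by δ(·,L) → {q1,q5,q7,q13} and {q2,q9}.
On input R, block {q3,q12} splits into {q3} and {q12}.
The partition is now stable with 9 blocks: {q1,q5,q7,q13} | {q6} | {q3} | {q0} | {q11} | {q8} | {q10} | {q2,q9} | {q12}.

9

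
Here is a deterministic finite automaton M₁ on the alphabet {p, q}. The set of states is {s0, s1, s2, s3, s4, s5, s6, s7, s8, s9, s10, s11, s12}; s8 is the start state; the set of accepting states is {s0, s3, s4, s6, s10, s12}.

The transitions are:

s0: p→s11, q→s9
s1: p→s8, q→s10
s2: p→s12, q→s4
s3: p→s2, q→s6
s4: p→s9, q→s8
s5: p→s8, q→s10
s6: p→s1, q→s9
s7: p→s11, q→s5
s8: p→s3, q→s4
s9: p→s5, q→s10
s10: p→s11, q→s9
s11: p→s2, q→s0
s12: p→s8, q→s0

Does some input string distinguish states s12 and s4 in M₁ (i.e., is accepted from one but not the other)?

Yes

States {s7} cannot be reached from the start state, so discard them.
P0 = {s0,s3,s4,s6,s10,s12} | {s1,s2,s5,s8,s9,s11}.
Refine {s0,s3,s4,s6,s10,s12} on symbol q: members go to different blocks, giving {s0,s4,s6,s10} and {s3,s12}.
Refine {s1,s2,s5,s8,s9,s11} on symbol p: members go to different blocks, giving {s1,s5,s9,s11} and {s2,s8}.
On input q, block {s0,s4,s6,s10} splits into {s0,s6,s10} and {s4}.
Refine {s1,s5,s9,s11} on symbol p: members go to different blocks, giving {s1,s5,s11} and {s9}.
No further refinement is possible. Final partition (6 blocks): {s0,s6,s10} | {s1,s5,s11} | {s3,s12} | {s2,s8} | {s4} | {s9}.
s12 and s4 end up in different blocks, so they are distinguishable. For instance, the string 'q' is accepted from only s12.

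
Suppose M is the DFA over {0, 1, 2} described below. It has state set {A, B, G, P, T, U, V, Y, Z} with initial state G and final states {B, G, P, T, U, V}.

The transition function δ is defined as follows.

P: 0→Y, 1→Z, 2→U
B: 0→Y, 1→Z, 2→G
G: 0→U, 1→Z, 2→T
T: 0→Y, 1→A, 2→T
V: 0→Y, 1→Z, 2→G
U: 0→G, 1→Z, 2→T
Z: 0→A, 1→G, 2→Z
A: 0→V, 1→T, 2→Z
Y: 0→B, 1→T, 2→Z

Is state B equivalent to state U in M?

Reachable states from the start: {A,B,G,T,U,V,Y,Z}. Unreachable: {P} — drop them.
Initial partition by acceptance: {B,G,T,U,V} | {A,Y,Z}.
On input 0, block {B,G,T,U,V} splits into {B,T,V} and {G,U}.
Refine {B,T,V} on symbol 2: members go to different blocks, giving {B,V} and {T}.
Split {A,Y,Z} by δ(·,0) → {A,Y} and {Z}.
Stable partition: {B,V} | {A,Y} | {G,U} | {T} | {Z} — 5 equivalence classes.
B and U end up in different blocks, so they are distinguishable. For instance, the string '0' is accepted from only U.

No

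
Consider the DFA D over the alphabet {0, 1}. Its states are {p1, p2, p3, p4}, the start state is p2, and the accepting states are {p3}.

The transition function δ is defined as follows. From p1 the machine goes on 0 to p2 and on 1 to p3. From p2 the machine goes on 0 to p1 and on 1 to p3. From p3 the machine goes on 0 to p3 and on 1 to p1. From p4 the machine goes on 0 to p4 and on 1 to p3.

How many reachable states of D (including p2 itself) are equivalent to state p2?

2

First remove the unreachable states {p4}; 3 states remain.
P0 = {p3} | {p1,p2}.
The partition is now stable with 2 blocks: {p3} | {p1,p2}.
State p2 belongs to the block {p1,p2}, which has 2 states.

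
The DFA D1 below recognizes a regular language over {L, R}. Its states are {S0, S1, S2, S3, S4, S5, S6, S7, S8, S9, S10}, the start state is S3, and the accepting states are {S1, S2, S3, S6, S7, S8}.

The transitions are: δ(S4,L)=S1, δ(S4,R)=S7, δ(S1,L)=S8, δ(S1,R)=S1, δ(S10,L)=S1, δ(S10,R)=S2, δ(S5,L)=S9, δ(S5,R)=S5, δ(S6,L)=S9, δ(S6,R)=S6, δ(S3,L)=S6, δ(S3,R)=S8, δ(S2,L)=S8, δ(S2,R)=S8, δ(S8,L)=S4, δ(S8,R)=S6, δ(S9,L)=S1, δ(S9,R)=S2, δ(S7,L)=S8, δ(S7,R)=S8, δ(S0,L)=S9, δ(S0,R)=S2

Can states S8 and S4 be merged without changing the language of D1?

States {S0,S5,S10} cannot be reached from the start state, so discard them.
Start with accepting vs non-accepting: {S1,S2,S3,S6,S7,S8} | {S4,S9}.
On input L, block {S1,S2,S3,S6,S7,S8} splits into {S1,S2,S3,S7} and {S6,S8}.
Split {S1,S2,S3,S7} by δ(·,R) → {S2,S3,S7} and {S1}.
No further refinement is possible. Final partition (4 blocks): {S2,S3,S7} | {S4,S9} | {S6,S8} | {S1}.
S8 and S4 end up in different blocks, so they are distinguishable. For instance, the string 'ε' is accepted from only S8.

No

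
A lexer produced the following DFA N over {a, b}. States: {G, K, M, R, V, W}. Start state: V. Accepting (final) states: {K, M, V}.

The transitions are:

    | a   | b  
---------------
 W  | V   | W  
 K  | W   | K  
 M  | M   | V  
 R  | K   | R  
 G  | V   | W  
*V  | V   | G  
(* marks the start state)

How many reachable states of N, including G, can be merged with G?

States {K,M,R} cannot be reached from the start state, so discard them.
P0 = {V} | {G,W}.
Stable partition: {V} | {G,W} — 2 equivalence classes.
The equivalence class containing G is {G,W}, of size 2.

2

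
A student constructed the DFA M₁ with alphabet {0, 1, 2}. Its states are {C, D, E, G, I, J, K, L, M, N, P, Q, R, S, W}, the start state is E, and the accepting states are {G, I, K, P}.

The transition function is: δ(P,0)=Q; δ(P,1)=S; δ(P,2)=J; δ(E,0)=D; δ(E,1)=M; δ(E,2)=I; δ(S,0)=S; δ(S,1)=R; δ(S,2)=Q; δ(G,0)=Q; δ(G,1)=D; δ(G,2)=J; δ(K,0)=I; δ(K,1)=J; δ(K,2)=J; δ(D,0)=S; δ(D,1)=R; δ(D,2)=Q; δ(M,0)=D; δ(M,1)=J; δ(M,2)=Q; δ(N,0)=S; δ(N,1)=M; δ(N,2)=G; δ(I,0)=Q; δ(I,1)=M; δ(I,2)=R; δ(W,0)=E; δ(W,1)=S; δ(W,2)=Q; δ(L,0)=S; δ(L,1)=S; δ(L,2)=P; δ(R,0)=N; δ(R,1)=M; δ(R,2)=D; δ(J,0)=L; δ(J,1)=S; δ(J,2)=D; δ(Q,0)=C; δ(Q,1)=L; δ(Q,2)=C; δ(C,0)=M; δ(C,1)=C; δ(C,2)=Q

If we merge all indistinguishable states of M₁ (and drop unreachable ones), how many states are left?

6

States {K,W} cannot be reached from the start state, so discard them.
Start with accepting vs non-accepting: {G,I,P} | {C,D,E,J,L,M,N,Q,R,S}.
Refine {C,D,E,J,L,M,N,Q,R,S} on symbol 2: members go to different blocks, giving {C,D,J,M,Q,R,S} and {E,L,N}.
Refine {C,D,J,M,Q,R,S} on symbol 0: members go to different blocks, giving {C,D,M,Q,S} and {J,R}.
On input 1, block {C,D,M,Q,S} splits into {D,M,S} and {Q} and {C}.
The partition is now stable with 6 blocks: {G,I,P} | {D,M,S} | {E,L,N} | {J,R} | {Q} | {C}.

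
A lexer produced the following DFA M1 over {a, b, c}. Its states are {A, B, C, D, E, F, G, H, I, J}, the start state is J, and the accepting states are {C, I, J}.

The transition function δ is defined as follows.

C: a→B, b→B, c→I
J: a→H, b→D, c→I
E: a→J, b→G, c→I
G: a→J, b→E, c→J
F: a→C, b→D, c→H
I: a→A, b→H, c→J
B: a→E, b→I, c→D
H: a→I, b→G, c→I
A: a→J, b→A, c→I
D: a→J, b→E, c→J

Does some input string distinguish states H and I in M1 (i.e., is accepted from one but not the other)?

Yes

Reachable states from the start: {A,D,E,G,H,I,J}. Unreachable: {B,C,F} — drop them.
Initial partition by acceptance: {I,J} | {A,D,E,G,H}.
Stable partition: {I,J} | {A,D,E,G,H} — 2 equivalence classes.
H and I end up in different blocks, so they are distinguishable. For instance, the string 'ε' is accepted from only I.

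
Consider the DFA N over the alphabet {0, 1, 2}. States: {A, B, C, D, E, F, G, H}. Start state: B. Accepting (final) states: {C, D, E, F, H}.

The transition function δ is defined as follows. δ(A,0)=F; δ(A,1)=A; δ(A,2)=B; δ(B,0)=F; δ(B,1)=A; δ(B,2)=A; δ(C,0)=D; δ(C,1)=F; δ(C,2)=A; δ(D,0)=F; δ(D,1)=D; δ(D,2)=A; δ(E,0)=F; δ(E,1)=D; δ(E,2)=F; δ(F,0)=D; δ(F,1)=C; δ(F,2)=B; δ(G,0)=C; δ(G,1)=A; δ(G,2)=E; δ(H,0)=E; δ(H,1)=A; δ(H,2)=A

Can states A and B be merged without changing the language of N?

States {E,G,H} cannot be reached from the start state, so discard them.
Initial partition by acceptance: {C,D,F} | {A,B}.
Stable partition: {C,D,F} | {A,B} — 2 equivalence classes.
A and B lie in the same block of the stable partition, so they are equivalent — no string distinguishes them.

Yes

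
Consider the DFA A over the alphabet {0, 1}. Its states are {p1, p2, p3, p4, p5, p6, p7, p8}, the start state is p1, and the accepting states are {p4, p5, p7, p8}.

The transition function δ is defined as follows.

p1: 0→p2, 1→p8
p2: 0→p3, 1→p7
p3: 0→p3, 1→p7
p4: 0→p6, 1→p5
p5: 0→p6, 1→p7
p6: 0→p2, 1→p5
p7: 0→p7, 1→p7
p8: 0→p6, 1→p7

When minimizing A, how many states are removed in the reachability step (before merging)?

1

No path from p1 leads to p4; the other 7 states are all reachable.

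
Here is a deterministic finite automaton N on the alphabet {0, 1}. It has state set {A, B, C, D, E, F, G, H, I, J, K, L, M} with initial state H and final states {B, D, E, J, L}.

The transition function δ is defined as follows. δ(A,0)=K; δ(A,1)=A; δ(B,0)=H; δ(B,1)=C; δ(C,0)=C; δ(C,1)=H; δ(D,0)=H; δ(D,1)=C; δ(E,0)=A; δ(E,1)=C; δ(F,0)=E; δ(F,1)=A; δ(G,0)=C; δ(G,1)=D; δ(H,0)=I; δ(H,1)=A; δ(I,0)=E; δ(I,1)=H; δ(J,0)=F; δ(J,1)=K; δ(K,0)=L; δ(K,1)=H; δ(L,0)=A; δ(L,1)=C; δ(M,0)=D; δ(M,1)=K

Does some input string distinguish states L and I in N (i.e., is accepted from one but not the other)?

Yes

States {B,D,F,G,J,M} cannot be reached from the start state, so discard them.
P0 = {E,L} | {A,C,H,I,K}.
On input 0, block {A,C,H,I,K} splits into {A,C,H} and {I,K}.
Split {A,C,H} by δ(·,0) → {A,H} and {C}.
The partition is now stable with 4 blocks: {E,L} | {A,H} | {I,K} | {C}.
L and I end up in different blocks, so they are distinguishable. For instance, the string 'ε' is accepted from only L.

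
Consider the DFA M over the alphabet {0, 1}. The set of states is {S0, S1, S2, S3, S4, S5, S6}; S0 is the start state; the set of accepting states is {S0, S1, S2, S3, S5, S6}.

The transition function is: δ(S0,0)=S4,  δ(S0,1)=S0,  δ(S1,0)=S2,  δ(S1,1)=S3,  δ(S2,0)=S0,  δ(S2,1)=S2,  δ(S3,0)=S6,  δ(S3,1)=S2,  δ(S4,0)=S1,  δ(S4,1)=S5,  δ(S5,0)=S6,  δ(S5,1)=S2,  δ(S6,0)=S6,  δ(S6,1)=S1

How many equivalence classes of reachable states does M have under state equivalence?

6

Initial partition by acceptance: {S0,S1,S2,S3,S5,S6} | {S4}.
On input 0, block {S0,S1,S2,S3,S5,S6} splits into {S1,S2,S3,S5,S6} and {S0}.
Refine {S1,S2,S3,S5,S6} on symbol 0: members go to different blocks, giving {S1,S3,S5,S6} and {S2}.
On input 0, block {S1,S3,S5,S6} splits into {S3,S5,S6} and {S1}.
Split {S3,S5,S6} by δ(·,1) → {S3,S5} and {S6}.
The partition is now stable with 6 blocks: {S3,S5} | {S4} | {S0} | {S2} | {S1} | {S6}.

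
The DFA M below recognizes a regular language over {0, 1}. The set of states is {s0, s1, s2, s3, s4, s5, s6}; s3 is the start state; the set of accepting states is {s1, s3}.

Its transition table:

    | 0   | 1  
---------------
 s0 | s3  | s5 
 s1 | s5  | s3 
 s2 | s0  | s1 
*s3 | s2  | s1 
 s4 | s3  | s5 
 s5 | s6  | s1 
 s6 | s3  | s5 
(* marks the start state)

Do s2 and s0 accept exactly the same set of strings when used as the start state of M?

States {s4} cannot be reached from the start state, so discard them.
Initial partition by acceptance: {s1,s3} | {s0,s2,s5,s6}.
Split {s0,s2,s5,s6} by δ(·,0) → {s0,s6} and {s2,s5}.
Stable partition: {s1,s3} | {s0,s6} | {s2,s5} — 3 equivalence classes.
s2 and s0 end up in different blocks, so they are distinguishable. For instance, the string '0' is accepted from only s0.

No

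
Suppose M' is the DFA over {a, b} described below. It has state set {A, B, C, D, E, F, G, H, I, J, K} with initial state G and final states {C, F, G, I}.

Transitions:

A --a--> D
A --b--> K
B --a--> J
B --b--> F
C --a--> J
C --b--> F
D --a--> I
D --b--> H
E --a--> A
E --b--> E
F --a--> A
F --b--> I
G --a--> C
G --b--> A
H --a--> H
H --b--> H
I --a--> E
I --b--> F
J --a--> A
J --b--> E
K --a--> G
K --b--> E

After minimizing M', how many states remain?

8

Reachable states from the start: {A,C,D,E,F,G,H,I,J,K}. Unreachable: {B} — drop them.
Initial partition by acceptance: {C,F,G,I} | {A,D,E,H,J,K}.
On input a, block {C,F,G,I} splits into {C,F,I} and {G}.
Split {A,D,E,H,J,K} by δ(·,a) → {A,E,H,J} and {D} and {K}.
Refine {A,E,H,J} on symbol a: members go to different blocks, giving {E,H,J} and {A}.
Split {C,F,I} by δ(·,a) → {C,I} and {F}.
On input a, block {E,H,J} splits into {E,J} and {H}.
Stable partition: {C,I} | {E,J} | {G} | {D} | {K} | {A} | {F} | {H} — 8 equivalence classes.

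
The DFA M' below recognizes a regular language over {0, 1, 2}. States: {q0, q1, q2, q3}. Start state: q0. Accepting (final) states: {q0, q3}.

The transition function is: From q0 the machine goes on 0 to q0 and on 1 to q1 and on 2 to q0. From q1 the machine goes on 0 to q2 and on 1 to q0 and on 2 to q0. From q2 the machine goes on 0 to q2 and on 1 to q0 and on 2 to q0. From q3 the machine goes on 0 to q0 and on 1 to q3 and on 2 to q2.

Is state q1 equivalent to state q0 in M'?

No

States {q3} cannot be reached from the start state, so discard them.
Start with accepting vs non-accepting: {q0} | {q1,q2}.
No further refinement is possible. Final partition (2 blocks): {q0} | {q1,q2}.
q1 and q0 end up in different blocks, so they are distinguishable. For instance, the string 'ε' is accepted from only q0.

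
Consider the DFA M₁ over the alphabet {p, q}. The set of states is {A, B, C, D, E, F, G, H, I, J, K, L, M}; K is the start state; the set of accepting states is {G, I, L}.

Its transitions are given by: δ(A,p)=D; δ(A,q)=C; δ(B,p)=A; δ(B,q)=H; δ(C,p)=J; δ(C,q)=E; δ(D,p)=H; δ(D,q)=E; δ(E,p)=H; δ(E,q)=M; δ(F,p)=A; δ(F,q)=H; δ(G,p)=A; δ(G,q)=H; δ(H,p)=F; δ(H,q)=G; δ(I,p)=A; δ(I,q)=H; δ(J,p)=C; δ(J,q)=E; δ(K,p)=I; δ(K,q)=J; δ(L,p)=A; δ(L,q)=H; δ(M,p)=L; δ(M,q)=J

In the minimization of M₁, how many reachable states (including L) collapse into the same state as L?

First remove the unreachable states {B}; 12 states remain.
Start with accepting vs non-accepting: {G,I,L} | {A,C,D,E,F,H,J,K,M}.
Split {A,C,D,E,F,H,J,K,M} by δ(·,p) → {A,C,D,E,F,H,J} and {K,M}.
On input q, block {A,C,D,E,F,H,J} splits into {A,C,D,F,J} and {E} and {H}.
On input p, block {A,C,D,F,J} splits into {A,C,F,J} and {D}.
Refine {A,C,F,J} on symbol p: members go to different blocks, giving {C,F,J} and {A}.
Split {C,F,J} by δ(·,p) → {C,J} and {F}.
The partition is now stable with 8 blocks: {G,I,L} | {C,J} | {K,M} | {E} | {H} | {D} | {A} | {F}.
The equivalence class containing L is {G,I,L}, of size 3.

3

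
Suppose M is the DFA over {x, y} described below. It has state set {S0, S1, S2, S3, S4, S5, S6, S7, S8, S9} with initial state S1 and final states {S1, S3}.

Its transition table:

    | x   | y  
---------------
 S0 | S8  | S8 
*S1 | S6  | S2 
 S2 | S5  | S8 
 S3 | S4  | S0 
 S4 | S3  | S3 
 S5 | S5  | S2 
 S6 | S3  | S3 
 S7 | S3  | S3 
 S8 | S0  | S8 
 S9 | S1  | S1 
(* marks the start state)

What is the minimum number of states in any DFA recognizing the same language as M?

3

States {S7,S9} cannot be reached from the start state, so discard them.
Start with accepting vs non-accepting: {S1,S3} | {S0,S2,S4,S5,S6,S8}.
Refine {S0,S2,S4,S5,S6,S8} on symbol x: members go to different blocks, giving {S0,S2,S5,S8} and {S4,S6}.
No further refinement is possible. Final partition (3 blocks): {S1,S3} | {S0,S2,S5,S8} | {S4,S6}.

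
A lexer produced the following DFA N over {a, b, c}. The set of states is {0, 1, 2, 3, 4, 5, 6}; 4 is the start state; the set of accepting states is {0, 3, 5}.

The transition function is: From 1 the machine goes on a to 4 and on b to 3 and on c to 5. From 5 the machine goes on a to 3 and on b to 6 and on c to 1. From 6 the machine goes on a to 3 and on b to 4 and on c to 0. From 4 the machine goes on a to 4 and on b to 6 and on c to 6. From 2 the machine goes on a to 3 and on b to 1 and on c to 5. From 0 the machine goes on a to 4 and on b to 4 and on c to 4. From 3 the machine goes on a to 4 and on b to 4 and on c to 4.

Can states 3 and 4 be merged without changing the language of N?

Reachable states from the start: {0,3,4,6}. Unreachable: {1,2,5} — drop them.
Initial partition by acceptance: {0,3} | {4,6}.
On input a, block {4,6} splits into {4} and {6}.
The partition is now stable with 3 blocks: {0,3} | {4} | {6}.
3 and 4 end up in different blocks, so they are distinguishable. For instance, the string 'ε' is accepted from only 3.

No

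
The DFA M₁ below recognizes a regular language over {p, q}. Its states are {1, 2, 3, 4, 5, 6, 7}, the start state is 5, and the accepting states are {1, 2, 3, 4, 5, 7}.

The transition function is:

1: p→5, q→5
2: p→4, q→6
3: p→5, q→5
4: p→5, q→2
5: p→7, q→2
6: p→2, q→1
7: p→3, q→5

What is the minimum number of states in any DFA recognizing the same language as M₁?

Every state is reachable, so we keep all 7.
P0 = {1,2,3,4,5,7} | {6}.
Split {1,2,3,4,5,7} by δ(·,q) → {1,3,4,5,7} and {2}.
Split {1,3,4,5,7} by δ(·,q) → {1,3,7} and {4,5}.
On input p, block {1,3,7} splits into {1,3} and {7}.
Refine {4,5} on symbol p: members go to different blocks, giving {4} and {5}.
Stable partition: {1,3} | {6} | {2} | {4} | {7} | {5} — 6 equivalence classes.

6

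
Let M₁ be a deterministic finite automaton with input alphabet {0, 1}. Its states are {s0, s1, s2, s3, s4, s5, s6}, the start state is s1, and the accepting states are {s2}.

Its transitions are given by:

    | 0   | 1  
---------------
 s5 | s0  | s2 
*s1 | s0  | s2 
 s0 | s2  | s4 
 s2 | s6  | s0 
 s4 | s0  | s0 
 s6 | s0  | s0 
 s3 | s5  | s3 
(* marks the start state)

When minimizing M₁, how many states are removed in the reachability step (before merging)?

2

Starting at s1 and following transitions, the reachable set is {s0, s1, s2, s4, s6}. That leaves s3, s5 unreachable — 2 in total.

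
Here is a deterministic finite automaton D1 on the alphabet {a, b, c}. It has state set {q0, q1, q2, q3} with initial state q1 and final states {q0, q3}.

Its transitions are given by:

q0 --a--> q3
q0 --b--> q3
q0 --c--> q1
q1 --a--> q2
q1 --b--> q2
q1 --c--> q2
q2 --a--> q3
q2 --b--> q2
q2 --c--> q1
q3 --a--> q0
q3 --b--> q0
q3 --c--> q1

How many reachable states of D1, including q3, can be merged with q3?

2

Every state is reachable, so we keep all 4.
P0 = {q0,q3} | {q1,q2}.
Refine {q1,q2} on symbol a: members go to different blocks, giving {q1} and {q2}.
No further refinement is possible. Final partition (3 blocks): {q0,q3} | {q1} | {q2}.
The equivalence class containing q3 is {q0,q3}, of size 2.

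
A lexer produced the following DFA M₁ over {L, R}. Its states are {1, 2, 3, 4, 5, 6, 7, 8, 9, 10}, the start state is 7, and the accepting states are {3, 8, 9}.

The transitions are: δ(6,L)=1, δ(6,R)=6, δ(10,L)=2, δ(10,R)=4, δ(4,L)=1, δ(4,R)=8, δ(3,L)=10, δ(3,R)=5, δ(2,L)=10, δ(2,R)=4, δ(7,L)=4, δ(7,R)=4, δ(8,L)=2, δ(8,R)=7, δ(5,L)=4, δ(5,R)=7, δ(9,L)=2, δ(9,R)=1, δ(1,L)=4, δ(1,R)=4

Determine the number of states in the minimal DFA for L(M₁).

Reachable states from the start: {1,2,4,7,8,10}. Unreachable: {3,5,6,9} — drop them.
P0 = {8} | {1,2,4,7,10}.
Split {1,2,4,7,10} by δ(·,R) → {1,2,7,10} and {4}.
On input L, block {1,2,7,10} splits into {1,7} and {2,10}.
The partition is now stable with 4 blocks: {8} | {1,7} | {4} | {2,10}.

4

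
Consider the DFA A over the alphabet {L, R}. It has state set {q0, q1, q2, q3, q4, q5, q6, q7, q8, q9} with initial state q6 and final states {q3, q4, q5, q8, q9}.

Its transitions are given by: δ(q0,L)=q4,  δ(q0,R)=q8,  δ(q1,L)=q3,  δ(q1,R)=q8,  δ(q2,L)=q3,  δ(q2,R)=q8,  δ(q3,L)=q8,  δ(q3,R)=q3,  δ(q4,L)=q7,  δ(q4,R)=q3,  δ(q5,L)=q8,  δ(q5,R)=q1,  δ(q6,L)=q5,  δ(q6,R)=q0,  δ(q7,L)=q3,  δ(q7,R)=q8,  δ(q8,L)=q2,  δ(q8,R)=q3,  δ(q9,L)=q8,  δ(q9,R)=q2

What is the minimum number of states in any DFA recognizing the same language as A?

First remove the unreachable states {q9}; 9 states remain.
Start with accepting vs non-accepting: {q3,q4,q5,q8} | {q0,q1,q2,q6,q7}.
On input L, block {q3,q4,q5,q8} splits into {q3,q5} and {q4,q8}.
Refine {q3,q5} on symbol R: members go to different blocks, giving {q3} and {q5}.
Split {q0,q1,q2,q6,q7} by δ(·,L) → {q1,q2,q7} and {q0} and {q6}.
Stable partition: {q3} | {q1,q2,q7} | {q4,q8} | {q5} | {q0} | {q6} — 6 equivalence classes.

6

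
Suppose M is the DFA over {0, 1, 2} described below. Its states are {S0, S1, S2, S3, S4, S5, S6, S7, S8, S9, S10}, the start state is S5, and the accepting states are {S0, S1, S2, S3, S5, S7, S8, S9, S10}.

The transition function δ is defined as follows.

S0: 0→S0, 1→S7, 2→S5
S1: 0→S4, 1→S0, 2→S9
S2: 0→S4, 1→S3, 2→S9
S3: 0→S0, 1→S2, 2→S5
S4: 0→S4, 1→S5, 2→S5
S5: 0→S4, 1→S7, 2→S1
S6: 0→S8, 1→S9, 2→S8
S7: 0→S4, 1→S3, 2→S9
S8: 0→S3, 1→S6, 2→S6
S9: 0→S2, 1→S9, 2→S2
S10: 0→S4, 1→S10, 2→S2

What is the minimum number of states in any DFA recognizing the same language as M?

5

Reachable states from the start: {S0,S1,S2,S3,S4,S5,S7,S9}. Unreachable: {S6,S8,S10} — drop them.
Start with accepting vs non-accepting: {S0,S1,S2,S3,S5,S7,S9} | {S4}.
On input 0, block {S0,S1,S2,S3,S5,S7,S9} splits into {S1,S2,S5,S7} and {S0,S3,S9}.
On input 1, block {S1,S2,S5,S7} splits into {S1,S2,S7} and {S5}.
Refine {S0,S3,S9} on symbol 0: members go to different blocks, giving {S0,S3} and {S9}.
Stable partition: {S1,S2,S7} | {S4} | {S0,S3} | {S5} | {S9} — 5 equivalence classes.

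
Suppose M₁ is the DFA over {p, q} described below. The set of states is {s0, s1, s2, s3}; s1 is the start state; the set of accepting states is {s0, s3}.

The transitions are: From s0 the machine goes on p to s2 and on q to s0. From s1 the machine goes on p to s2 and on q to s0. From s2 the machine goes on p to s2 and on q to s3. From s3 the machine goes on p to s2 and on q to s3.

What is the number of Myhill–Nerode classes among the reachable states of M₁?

2

Every state is reachable, so we keep all 4.
P0 = {s0,s3} | {s1,s2}.
Stable partition: {s0,s3} | {s1,s2} — 2 equivalence classes.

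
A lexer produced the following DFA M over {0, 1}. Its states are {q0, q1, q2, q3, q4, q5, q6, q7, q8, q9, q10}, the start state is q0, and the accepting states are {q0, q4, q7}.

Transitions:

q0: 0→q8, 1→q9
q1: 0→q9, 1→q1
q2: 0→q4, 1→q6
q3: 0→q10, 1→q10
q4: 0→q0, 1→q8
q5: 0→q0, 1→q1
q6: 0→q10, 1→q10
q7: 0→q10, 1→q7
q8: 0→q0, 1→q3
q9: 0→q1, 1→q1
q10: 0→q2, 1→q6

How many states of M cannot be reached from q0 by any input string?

2

No path from q0 leads to q5, q7; the other 9 states are all reachable.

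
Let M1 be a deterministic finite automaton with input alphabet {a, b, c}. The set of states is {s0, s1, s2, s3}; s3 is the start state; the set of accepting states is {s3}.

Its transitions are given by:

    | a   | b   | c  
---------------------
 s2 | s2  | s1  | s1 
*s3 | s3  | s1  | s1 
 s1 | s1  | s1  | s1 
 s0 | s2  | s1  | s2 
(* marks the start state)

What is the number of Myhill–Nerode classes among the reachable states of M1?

2

Reachable states from the start: {s1,s3}. Unreachable: {s0,s2} — drop them.
Initial partition by acceptance: {s3} | {s1}.
Stable partition: {s3} | {s1} — 2 equivalence classes.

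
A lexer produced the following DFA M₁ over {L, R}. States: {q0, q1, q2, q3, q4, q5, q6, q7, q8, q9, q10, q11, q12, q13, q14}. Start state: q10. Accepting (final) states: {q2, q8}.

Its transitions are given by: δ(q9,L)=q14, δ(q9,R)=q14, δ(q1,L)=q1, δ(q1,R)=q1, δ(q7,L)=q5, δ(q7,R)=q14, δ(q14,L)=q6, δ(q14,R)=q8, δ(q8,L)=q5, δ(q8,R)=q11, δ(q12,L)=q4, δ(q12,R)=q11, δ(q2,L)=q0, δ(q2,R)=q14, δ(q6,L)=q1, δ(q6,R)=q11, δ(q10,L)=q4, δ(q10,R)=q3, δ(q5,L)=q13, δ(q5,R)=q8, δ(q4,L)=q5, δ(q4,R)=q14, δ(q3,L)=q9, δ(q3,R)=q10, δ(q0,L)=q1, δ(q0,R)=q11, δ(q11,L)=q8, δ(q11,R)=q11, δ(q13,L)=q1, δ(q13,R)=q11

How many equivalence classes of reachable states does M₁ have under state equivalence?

States {q0,q2,q7,q12} cannot be reached from the start state, so discard them.
P0 = {q8} | {q1,q3,q4,q5,q6,q9,q10,q11,q13,q14}.
Refine {q1,q3,q4,q5,q6,q9,q10,q11,q13,q14} on symbol L: members go to different blocks, giving {q1,q3,q4,q5,q6,q9,q10,q13,q14} and {q11}.
On input R, block {q1,q3,q4,q5,q6,q9,q10,q13,q14} splits into {q1,q3,q4,q9,q10} and {q5,q14} and {q6,q13}.
On input L, block {q1,q3,q4,q9,q10} splits into {q1,q3,q10} and {q4,q9}.
On input L, block {q1,q3,q10} splits into {q3,q10} and {q1}.
Stable partition: {q8} | {q3,q10} | {q11} | {q5,q14} | {q6,q13} | {q4,q9} | {q1} — 7 equivalence classes.

7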